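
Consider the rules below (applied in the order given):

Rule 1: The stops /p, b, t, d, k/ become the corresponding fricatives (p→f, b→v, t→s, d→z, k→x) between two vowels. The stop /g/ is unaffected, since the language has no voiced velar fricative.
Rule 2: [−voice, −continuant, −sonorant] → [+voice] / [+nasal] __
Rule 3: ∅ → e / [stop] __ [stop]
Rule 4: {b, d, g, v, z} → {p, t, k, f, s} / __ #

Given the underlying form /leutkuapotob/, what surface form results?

leutekuafosop

Rule 1 (intervocalic spirantization): /p/ is a stop between vowels /a/ and /o/, so it spirantizes to the fricative [f]. /t/ is a stop between vowels /o/ and /o/, so it spirantizes to the fricative [s]. /leutkuapotob/ → leutkuafosob.
Rule 2 (post-nasal voicing): no segment meets the environment; /leutkuafosob/ is unchanged.
Rule 3 (stop-cluster e-epenthesis): /t/ and /k/ form a stop–stop cluster, so [e] is inserted between them. /leutkuafosob/ → leutekuafosob.
Rule 4 (final devoicing): /b/ is a voiced obstruent in word-final position, so it devoices to [p]. /leutekuafosob/ → leutekuafosop.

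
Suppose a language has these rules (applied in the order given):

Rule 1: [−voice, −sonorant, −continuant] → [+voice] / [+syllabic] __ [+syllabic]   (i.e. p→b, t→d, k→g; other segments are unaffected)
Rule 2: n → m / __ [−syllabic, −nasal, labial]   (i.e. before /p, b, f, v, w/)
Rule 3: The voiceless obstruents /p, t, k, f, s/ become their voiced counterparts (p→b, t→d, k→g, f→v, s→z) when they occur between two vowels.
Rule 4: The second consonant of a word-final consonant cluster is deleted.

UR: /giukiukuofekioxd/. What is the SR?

Rule 1 (intervocalic voicing): /k/ is a voiceless stop between vowels /u/ and /i/, so it voices to [g]. /k/ is a voiceless stop between vowels /u/ and /u/, so it voices to [g]. /k/ is a voiceless stop between vowels /e/ and /i/, so it voices to [g]. /giukiukuofekioxd/ → giugiuguofegioxd.
Rule 2 (nasal place assimilation): no segment meets the environment; /giugiuguofegioxd/ is unchanged.
Rule 3 (intervocalic voicing): /f/ is a voiceless obstruent between vowels /o/ and /e/, so it voices to [v]. /giugiuguofegioxd/ → giugiuguovegioxd.
Rule 4 (final cluster simplification): /d/ is the second consonant of a word-final cluster /xd/, so it deletes. /giugiuguovegioxd/ → giugiuguovegiox.

giugiuguovegiox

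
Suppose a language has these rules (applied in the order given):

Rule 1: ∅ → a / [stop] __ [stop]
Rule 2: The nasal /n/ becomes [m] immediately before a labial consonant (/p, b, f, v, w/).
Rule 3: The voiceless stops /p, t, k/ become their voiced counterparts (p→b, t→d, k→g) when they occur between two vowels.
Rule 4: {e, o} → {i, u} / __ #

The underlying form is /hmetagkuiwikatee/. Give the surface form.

hmedagaguiwigadei

Rule 1 (stop-cluster a-epenthesis): /g/ and /k/ form a stop–stop cluster, so [a] is inserted between them. /hmetagkuiwikatee/ → hmetagakuiwikatee.
Rule 2 (nasal place assimilation): no segment meets the environment; /hmetagakuiwikatee/ is unchanged.
Rule 3 (intervocalic voicing): /t/ is a voiceless stop between vowels /e/ and /a/, so it voices to [d]. /k/ is a voiceless stop between vowels /a/ and /u/, so it voices to [g]. /k/ is a voiceless stop between vowels /i/ and /a/, so it voices to [g]. /t/ is a voiceless stop between vowels /a/ and /e/, so it voices to [d]. /hmetagakuiwikatee/ → hmedagaguiwigadee.
Rule 4 (final vowel raising): /e/ is a mid vowel in word-final position, so it raises to [i]. /hmedagaguiwigadee/ → hmedagaguiwigadei.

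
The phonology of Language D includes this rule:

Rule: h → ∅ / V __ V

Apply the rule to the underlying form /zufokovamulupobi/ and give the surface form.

zufokovamulupobi

No segment of /zufokovamulupobi/ meets the structural description of the rule, so the form surfaces unchanged.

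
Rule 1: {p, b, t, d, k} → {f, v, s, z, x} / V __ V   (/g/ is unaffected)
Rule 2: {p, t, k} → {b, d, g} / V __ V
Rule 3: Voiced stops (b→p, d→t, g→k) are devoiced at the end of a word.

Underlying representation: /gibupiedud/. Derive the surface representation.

Rule 1 (intervocalic spirantization): /b/ is a stop between vowels /i/ and /u/, so it spirantizes to the fricative [v]. /p/ is a stop between vowels /u/ and /i/, so it spirantizes to the fricative [f]. /d/ is a stop between vowels /e/ and /u/, so it spirantizes to the fricative [z]. /gibupiedud/ → givufiezud.
Rule 2 (intervocalic voicing): no segment meets the environment; /givufiezud/ is unchanged.
Rule 3 (final devoicing): /d/ is a voiced stop in word-final position, so it devoices to [t]. /givufiezud/ → givufiezut.

givufiezut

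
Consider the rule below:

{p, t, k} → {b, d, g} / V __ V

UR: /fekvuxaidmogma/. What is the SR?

No segment of /fekvuxaidmogma/ meets the structural description of the rule, so the form surfaces unchanged.

fekvuxaidmogma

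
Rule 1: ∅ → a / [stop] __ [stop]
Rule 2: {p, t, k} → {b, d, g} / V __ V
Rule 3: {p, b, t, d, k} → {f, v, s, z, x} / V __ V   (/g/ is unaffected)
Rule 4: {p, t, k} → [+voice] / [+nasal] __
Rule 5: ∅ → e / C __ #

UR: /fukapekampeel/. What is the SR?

fugavegambeele

Rule 1 (stop-cluster a-epenthesis): no segment meets the environment; /fukapekampeel/ is unchanged.
Rule 2 (intervocalic voicing): /k/ is a voiceless stop between vowels /u/ and /a/, so it voices to [g]. /p/ is a voiceless stop between vowels /a/ and /e/, so it voices to [b]. /k/ is a voiceless stop between vowels /e/ and /a/, so it voices to [g]. /fukapekampeel/ → fugabegampeel.
Rule 3 (intervocalic spirantization): /b/ is a stop between vowels /a/ and /e/, so it spirantizes to the fricative [v]. /fugabegampeel/ → fugavegampeel.
Rule 4 (post-nasal voicing): /p/ is a voiceless stop immediately after the nasal /m/, so it voices to [b]. /fugavegampeel/ → fugavegambeel.
Rule 5 (final e-epenthesis): the form ends in the consonant /l/, so [e] is inserted word-finally. /fugavegambeel/ → fugavegambeele.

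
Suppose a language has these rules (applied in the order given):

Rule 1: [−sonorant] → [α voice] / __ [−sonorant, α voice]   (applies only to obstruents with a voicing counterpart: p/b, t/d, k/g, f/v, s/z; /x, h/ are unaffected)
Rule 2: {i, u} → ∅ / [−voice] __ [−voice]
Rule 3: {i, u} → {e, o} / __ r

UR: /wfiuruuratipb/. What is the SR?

Rule 1 (regressive voicing assimilation): /p/ precedes the voiced obstruent /b/, so it voices to [b] by assimilation. /wfiuruuratipb/ → wfiuruuratibb.
Rule 2 (high vowel syncope): no segment meets the environment; /wfiuruuratibb/ is unchanged.
Rule 3 (pre-rhotic lowering): /u/ is a high vowel immediately before /r/, so it lowers to [o]. /u/ is a high vowel immediately before /r/, so it lowers to [o]. /wfiuruuratibb/ → wfioruoratibb.

wfioruoratibb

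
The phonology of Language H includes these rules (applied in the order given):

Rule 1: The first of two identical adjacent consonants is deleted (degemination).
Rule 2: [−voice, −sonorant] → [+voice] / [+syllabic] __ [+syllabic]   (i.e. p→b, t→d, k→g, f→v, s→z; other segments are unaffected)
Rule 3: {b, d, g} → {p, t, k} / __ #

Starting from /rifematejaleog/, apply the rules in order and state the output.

Rule 1 (degemination): no segment meets the environment; /rifematejaleog/ is unchanged.
Rule 2 (intervocalic voicing): /f/ is a voiceless obstruent between vowels /i/ and /e/, so it voices to [v]. /t/ is a voiceless obstruent between vowels /a/ and /e/, so it voices to [d]. /rifematejaleog/ → rivemadejaleog.
Rule 3 (final devoicing): /g/ is a voiced stop in word-final position, so it devoices to [k]. /rivemadejaleog/ → rivemadejaleok.

rivemadejaleok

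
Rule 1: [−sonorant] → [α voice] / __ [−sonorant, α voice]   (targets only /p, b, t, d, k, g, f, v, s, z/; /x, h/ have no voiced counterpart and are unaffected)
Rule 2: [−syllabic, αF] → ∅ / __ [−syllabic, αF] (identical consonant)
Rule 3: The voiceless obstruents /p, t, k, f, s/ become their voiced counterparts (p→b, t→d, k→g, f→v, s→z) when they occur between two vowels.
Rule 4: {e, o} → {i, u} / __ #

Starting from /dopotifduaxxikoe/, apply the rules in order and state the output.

Rule 1 (regressive voicing assimilation): /f/ precedes the voiced obstruent /d/, so it voices to [v] by assimilation. /dopotifduaxxikoe/ → dopotivduaxxikoe.
Rule 2 (degemination): /xx/ is a geminate; the first /x/ deletes. /dopotivduaxxikoe/ → dopotivduaxikoe.
Rule 3 (intervocalic voicing): /p/ is a voiceless obstruent between vowels /o/ and /o/, so it voices to [b]. /t/ is a voiceless obstruent between vowels /o/ and /i/, so it voices to [d]. /k/ is a voiceless obstruent between vowels /i/ and /o/, so it voices to [g]. /dopotivduaxikoe/ → dobodivduaxigoe.
Rule 4 (final vowel raising): /e/ is a mid vowel in word-final position, so it raises to [i]. /dobodivduaxigoe/ → dobodivduaxigoi.

dobodivduaxigoi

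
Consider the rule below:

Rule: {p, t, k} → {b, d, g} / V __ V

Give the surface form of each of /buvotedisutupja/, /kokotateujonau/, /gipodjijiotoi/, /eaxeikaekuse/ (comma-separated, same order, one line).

buvodedisudupja, kogodadeujonau, gibodjijiodoi, eaxeigaeguse

/buvotedisutupja/: /t/ is a voiceless stop between vowels /o/ and /e/, so it voices to [d]. /t/ is a voiceless stop between vowels /u/ and /u/, so it voices to [d]. → [buvodedisudupja].
/kokotateujonau/: /k/ is a voiceless stop between vowels /o/ and /o/, so it voices to [g]. /t/ is a voiceless stop between vowels /o/ and /a/, so it voices to [d]. /t/ is a voiceless stop between vowels /a/ and /e/, so it voices to [d]. → [kogodadeujonau].
/gipodjijiotoi/: /p/ is a voiceless stop between vowels /i/ and /o/, so it voices to [b]. /t/ is a voiceless stop between vowels /o/ and /o/, so it voices to [d]. → [gibodjijiodoi].
/eaxeikaekuse/: /k/ is a voiceless stop between vowels /i/ and /a/, so it voices to [g]. /k/ is a voiceless stop between vowels /e/ and /u/, so it voices to [g]. → [eaxeigaeguse].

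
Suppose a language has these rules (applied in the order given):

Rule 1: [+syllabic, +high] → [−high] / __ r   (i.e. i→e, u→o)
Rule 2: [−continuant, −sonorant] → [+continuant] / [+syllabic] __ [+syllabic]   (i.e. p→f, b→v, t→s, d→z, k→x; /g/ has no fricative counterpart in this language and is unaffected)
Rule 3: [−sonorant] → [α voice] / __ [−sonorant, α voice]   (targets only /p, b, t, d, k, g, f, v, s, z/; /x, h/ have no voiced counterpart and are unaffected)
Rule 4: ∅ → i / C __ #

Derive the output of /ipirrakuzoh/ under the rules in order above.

Rule 1 (pre-rhotic lowering): /i/ is a high vowel immediately before /r/, so it lowers to [e]. /ipirrakuzoh/ → iperrakuzoh.
Rule 2 (intervocalic spirantization): /p/ is a stop between vowels /i/ and /e/, so it spirantizes to the fricative [f]. /k/ is a stop between vowels /a/ and /u/, so it spirantizes to the fricative [x]. /iperrakuzoh/ → iferraxuzoh.
Rule 3 (regressive voicing assimilation): no segment meets the environment; /iferraxuzoh/ is unchanged.
Rule 4 (final i-epenthesis): the form ends in the consonant /h/, so [i] is inserted word-finally. /iferraxuzoh/ → iferraxuzohi.

iferraxuzohi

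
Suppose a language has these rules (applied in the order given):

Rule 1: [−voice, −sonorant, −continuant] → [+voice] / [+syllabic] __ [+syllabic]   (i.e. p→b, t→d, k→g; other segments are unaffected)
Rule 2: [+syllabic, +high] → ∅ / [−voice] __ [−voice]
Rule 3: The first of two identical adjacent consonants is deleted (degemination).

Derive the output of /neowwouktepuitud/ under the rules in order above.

Rule 1 (intervocalic voicing): /p/ is a voiceless stop between vowels /e/ and /u/, so it voices to [b]. /t/ is a voiceless stop between vowels /i/ and /u/, so it voices to [d]. /neowwouktepuitud/ → neowwouktebuidud.
Rule 2 (high vowel syncope): no segment meets the environment; /neowwouktebuidud/ is unchanged.
Rule 3 (degemination): /ww/ is a geminate; the first /w/ deletes. /neowwouktebuidud/ → neowouktebuidud.

neowouktebuidud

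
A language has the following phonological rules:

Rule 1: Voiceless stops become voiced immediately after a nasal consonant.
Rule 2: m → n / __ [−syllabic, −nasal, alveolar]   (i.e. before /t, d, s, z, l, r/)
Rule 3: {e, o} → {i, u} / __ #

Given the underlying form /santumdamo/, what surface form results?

Rule 1 (post-nasal voicing): /t/ is a voiceless stop immediately after the nasal /n/, so it voices to [d]. /santumdamo/ → sandumdamo.
Rule 2 (nasal place assimilation): /m/ precedes the alveolar consonant /d/, so it assimilates in place to [n]. /sandumdamo/ → sandundamo.
Rule 3 (final vowel raising): /o/ is a mid vowel in word-final position, so it raises to [u]. /sandundamo/ → sandundamu.

sandundamu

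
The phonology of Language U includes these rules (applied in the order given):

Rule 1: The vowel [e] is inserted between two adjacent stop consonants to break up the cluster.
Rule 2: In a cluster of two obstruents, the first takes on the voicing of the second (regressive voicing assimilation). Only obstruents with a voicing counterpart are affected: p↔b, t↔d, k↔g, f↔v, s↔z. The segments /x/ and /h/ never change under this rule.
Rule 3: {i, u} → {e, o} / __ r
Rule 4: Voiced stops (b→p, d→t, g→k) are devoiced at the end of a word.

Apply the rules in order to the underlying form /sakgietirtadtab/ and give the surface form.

sakegietertadetap

Rule 1 (stop-cluster e-epenthesis): /k/ and /g/ form a stop–stop cluster, so [e] is inserted between them. /d/ and /t/ form a stop–stop cluster, so [e] is inserted between them. /sakgietirtadtab/ → sakegietirtadetab.
Rule 2 (regressive voicing assimilation): no segment meets the environment; /sakegietirtadetab/ is unchanged.
Rule 3 (pre-rhotic lowering): /i/ is a high vowel immediately before /r/, so it lowers to [e]. /sakegietirtadetab/ → sakegietertadetab.
Rule 4 (final devoicing): /b/ is a voiced stop in word-final position, so it devoices to [p]. /sakegietertadetab/ → sakegietertadetap.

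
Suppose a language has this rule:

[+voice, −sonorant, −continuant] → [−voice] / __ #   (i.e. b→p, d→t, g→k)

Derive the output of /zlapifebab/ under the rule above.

Scanning /zlapifebab/: /b/ at position 8 is not in the conditioning environment; /b/ is a voiced stop in word-final position, so it devoices to [p].
Result: [zlapifebap].

zlapifebap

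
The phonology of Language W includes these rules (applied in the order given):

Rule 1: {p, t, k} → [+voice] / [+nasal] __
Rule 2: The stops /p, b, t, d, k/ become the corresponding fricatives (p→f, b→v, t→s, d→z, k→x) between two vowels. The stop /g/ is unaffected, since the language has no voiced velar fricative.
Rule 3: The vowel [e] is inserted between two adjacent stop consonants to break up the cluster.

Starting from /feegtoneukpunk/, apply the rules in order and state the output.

Rule 1 (post-nasal voicing): /k/ is a voiceless stop immediately after the nasal /n/, so it voices to [g]. /feegtoneukpunk/ → feegtoneukpung.
Rule 2 (intervocalic spirantization): no segment meets the environment; /feegtoneukpung/ is unchanged.
Rule 3 (stop-cluster e-epenthesis): /g/ and /t/ form a stop–stop cluster, so [e] is inserted between them. /k/ and /p/ form a stop–stop cluster, so [e] is inserted between them. /feegtoneukpung/ → feegetoneukepung.

feegetoneukepung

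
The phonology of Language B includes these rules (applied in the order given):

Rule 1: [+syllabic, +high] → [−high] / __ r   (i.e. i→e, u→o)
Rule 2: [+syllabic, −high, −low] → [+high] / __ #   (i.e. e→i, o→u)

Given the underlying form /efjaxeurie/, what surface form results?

Rule 1 (pre-rhotic lowering): /u/ is a high vowel immediately before /r/, so it lowers to [o]. /efjaxeurie/ → efjaxeorie.
Rule 2 (final vowel raising): /e/ is a mid vowel in word-final position, so it raises to [i]. /efjaxeorie/ → efjaxeorii.

efjaxeorii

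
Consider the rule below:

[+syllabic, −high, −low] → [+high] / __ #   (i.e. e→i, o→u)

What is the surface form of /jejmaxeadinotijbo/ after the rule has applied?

Scanning /jejmaxeadinotijbo/: /e/ at position 2 is not in the conditioning environment; /e/ at position 7 is not in the conditioning environment; /o/ at position 12 is not in the conditioning environment; /o/ is a mid vowel in word-final position, so it raises to [u].
Result: [jejmaxeadinotijbu].

jejmaxeadinotijbu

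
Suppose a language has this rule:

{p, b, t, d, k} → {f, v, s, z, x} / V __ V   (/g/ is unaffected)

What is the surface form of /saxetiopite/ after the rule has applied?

/t/ is a stop between vowels /e/ and /i/, so it spirantizes to the fricative [s].
/p/ is a stop between vowels /o/ and /i/, so it spirantizes to the fricative [f].
/t/ is a stop between vowels /i/ and /e/, so it spirantizes to the fricative [s].
Surface form: [saxesiofise].

saxesiofise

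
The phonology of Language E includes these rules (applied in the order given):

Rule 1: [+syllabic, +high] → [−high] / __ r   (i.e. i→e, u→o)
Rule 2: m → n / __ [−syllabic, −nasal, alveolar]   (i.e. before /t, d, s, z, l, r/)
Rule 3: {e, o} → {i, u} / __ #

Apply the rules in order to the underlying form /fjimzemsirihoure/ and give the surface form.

fjinzenserihoori

Rule 1 (pre-rhotic lowering): /i/ is a high vowel immediately before /r/, so it lowers to [e]. /u/ is a high vowel immediately before /r/, so it lowers to [o]. /fjimzemsirihoure/ → fjimzemserihoore.
Rule 2 (nasal place assimilation): /m/ precedes the alveolar consonant /z/, so it assimilates in place to [n]. /m/ precedes the alveolar consonant /s/, so it assimilates in place to [n]. /fjimzemserihoore/ → fjinzenserihoore.
Rule 3 (final vowel raising): /e/ is a mid vowel in word-final position, so it raises to [i]. /fjinzenserihoore/ → fjinzenserihoori.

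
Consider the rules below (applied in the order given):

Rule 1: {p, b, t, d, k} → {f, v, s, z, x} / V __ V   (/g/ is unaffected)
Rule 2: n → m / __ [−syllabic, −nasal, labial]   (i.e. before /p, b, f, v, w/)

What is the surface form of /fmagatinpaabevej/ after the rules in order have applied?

fmagasimpaavevej

Rule 1 (intervocalic spirantization): /t/ is a stop between vowels /a/ and /i/, so it spirantizes to the fricative [s]. /b/ is a stop between vowels /a/ and /e/, so it spirantizes to the fricative [v]. /fmagatinpaabevej/ → fmagasinpaavevej.
Rule 2 (nasal place assimilation): /n/ precedes the labial consonant /p/, so it assimilates in place to [m]. /fmagasinpaavevej/ → fmagasimpaavevej.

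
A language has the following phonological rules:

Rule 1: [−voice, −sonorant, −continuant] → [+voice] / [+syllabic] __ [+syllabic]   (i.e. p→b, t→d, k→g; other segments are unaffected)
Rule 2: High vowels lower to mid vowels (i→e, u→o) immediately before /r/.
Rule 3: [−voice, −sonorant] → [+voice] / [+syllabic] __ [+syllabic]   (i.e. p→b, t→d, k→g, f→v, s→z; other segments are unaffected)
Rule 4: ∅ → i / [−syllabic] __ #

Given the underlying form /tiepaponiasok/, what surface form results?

tiebaboniazoki

Rule 1 (intervocalic voicing): /p/ is a voiceless stop between vowels /e/ and /a/, so it voices to [b]. /p/ is a voiceless stop between vowels /a/ and /o/, so it voices to [b]. /tiepaponiasok/ → tiebaboniasok.
Rule 2 (pre-rhotic lowering): no segment meets the environment; /tiebaboniasok/ is unchanged.
Rule 3 (intervocalic voicing): /s/ is a voiceless obstruent between vowels /a/ and /o/, so it voices to [z]. /tiebaboniasok/ → tiebaboniazok.
Rule 4 (final i-epenthesis): the form ends in the consonant /k/, so [i] is inserted word-finally. /tiebaboniazok/ → tiebaboniazoki.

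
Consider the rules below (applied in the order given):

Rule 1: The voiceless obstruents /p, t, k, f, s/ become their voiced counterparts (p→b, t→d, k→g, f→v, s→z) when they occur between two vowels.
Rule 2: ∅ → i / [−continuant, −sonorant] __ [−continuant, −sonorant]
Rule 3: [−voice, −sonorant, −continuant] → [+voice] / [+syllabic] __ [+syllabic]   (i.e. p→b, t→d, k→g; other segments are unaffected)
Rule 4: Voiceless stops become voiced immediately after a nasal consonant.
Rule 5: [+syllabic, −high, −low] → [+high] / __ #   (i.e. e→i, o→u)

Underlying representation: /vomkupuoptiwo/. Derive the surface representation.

Rule 1 (intervocalic voicing): /p/ is a voiceless obstruent between vowels /u/ and /u/, so it voices to [b]. /vomkupuoptiwo/ → vomkubuoptiwo.
Rule 2 (stop-cluster i-epenthesis): /p/ and /t/ form a stop–stop cluster, so [i] is inserted between them. /vomkubuoptiwo/ → vomkubuopitiwo.
Rule 3 (intervocalic voicing): /p/ is a voiceless stop between vowels /o/ and /i/, so it voices to [b]. /t/ is a voiceless stop between vowels /i/ and /i/, so it voices to [d]. /vomkubuopitiwo/ → vomkubuobidiwo.
Rule 4 (post-nasal voicing): /k/ is a voiceless stop immediately after the nasal /m/, so it voices to [g]. /vomkubuobidiwo/ → vomgubuobidiwo.
Rule 5 (final vowel raising): /o/ is a mid vowel in word-final position, so it raises to [u]. /vomgubuobidiwo/ → vomgubuobidiwu.

vomgubuobidiwu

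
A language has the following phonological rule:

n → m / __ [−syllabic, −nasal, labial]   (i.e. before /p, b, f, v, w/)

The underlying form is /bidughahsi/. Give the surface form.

No segment of /bidughahsi/ meets the structural description of the rule, so the form surfaces unchanged.

bidughahsi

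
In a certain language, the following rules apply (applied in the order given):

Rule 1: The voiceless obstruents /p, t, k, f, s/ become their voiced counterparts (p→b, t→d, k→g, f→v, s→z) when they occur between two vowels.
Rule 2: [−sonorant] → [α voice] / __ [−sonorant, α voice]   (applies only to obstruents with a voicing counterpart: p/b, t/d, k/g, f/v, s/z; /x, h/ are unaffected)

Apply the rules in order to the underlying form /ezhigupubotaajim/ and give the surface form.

Rule 1 (intervocalic voicing): /p/ is a voiceless obstruent between vowels /u/ and /u/, so it voices to [b]. /t/ is a voiceless obstruent between vowels /o/ and /a/, so it voices to [d]. /ezhigupubotaajim/ → ezhigububodaajim.
Rule 2 (regressive voicing assimilation): /z/ precedes the voiceless obstruent /h/, so it devoices to [s] by assimilation. /ezhigububodaajim/ → eshigububodaajim.

eshigububodaajim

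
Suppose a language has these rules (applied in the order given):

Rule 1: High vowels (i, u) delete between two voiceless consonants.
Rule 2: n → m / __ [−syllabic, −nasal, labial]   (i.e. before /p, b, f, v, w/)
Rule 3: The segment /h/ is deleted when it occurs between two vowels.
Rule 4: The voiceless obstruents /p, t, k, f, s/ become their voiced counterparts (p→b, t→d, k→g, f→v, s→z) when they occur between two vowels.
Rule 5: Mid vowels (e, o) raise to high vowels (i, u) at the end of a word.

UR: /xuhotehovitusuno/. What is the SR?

xhodeovitsunu

Rule 1 (high vowel syncope): /u/ is a high vowel flanked by voiceless consonants /x/ and /h/, so it deletes. /u/ is a high vowel flanked by voiceless consonants /t/ and /s/, so it deletes. /xuhotehovitusuno/ → xhotehovitsuno.
Rule 2 (nasal place assimilation): no segment meets the environment; /xhotehovitsuno/ is unchanged.
Rule 3 (intervocalic h-deletion): /h/ occurs between vowels /e/ and /o/, so it deletes. /xhotehovitsuno/ → xhoteovitsuno.
Rule 4 (intervocalic voicing): /t/ is a voiceless obstruent between vowels /o/ and /e/, so it voices to [d]. /xhoteovitsuno/ → xhodeovitsuno.
Rule 5 (final vowel raising): /o/ is a mid vowel in word-final position, so it raises to [u]. /xhodeovitsuno/ → xhodeovitsunu.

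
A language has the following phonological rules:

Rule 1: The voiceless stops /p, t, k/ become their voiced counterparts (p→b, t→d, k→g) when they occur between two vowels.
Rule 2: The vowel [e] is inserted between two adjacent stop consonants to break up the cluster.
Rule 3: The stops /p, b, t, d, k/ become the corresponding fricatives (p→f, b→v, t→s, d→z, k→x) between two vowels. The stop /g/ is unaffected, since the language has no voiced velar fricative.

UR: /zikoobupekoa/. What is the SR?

zigoovuvegoa

Rule 1 (intervocalic voicing): /k/ is a voiceless stop between vowels /i/ and /o/, so it voices to [g]. /p/ is a voiceless stop between vowels /u/ and /e/, so it voices to [b]. /k/ is a voiceless stop between vowels /e/ and /o/, so it voices to [g]. /zikoobupekoa/ → zigoobubegoa.
Rule 2 (stop-cluster e-epenthesis): no segment meets the environment; /zigoobubegoa/ is unchanged.
Rule 3 (intervocalic spirantization): /b/ is a stop between vowels /o/ and /u/, so it spirantizes to the fricative [v]. /b/ is a stop between vowels /u/ and /e/, so it spirantizes to the fricative [v]. /zigoobubegoa/ → zigoovuvegoa.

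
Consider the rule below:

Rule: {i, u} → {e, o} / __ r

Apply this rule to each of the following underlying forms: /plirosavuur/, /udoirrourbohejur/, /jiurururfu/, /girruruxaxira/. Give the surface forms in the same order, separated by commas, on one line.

plerosavuor, udoerroorbohejor, jiorororfu, gerroruxaxera

/plirosavuur/: /i/ is a high vowel immediately before /r/, so it lowers to [e]. /u/ is a high vowel immediately before /r/, so it lowers to [o]. → [plerosavuor].
/udoirrourbohejur/: /i/ is a high vowel immediately before /r/, so it lowers to [e]. /u/ is a high vowel immediately before /r/, so it lowers to [o]. /u/ is a high vowel immediately before /r/, so it lowers to [o]. → [udoerroorbohejor].
/jiurururfu/: /u/ is a high vowel immediately before /r/, so it lowers to [o]. /u/ is a high vowel immediately before /r/, so it lowers to [o]. /u/ is a high vowel immediately before /r/, so it lowers to [o]. → [jiorororfu].
/girruruxaxira/: /i/ is a high vowel immediately before /r/, so it lowers to [e]. /u/ is a high vowel immediately before /r/, so it lowers to [o]. /i/ is a high vowel immediately before /r/, so it lowers to [e]. → [gerroruxaxera].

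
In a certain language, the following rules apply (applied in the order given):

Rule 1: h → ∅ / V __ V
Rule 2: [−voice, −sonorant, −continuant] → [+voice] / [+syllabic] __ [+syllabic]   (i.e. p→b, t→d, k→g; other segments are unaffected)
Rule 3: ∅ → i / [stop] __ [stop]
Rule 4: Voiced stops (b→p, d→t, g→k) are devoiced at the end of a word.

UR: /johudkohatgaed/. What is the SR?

joudikoatigaet

Rule 1 (intervocalic h-deletion): /h/ occurs between vowels /o/ and /u/, so it deletes. /h/ occurs between vowels /o/ and /a/, so it deletes. /johudkohatgaed/ → joudkoatgaed.
Rule 2 (intervocalic voicing): no segment meets the environment; /joudkoatgaed/ is unchanged.
Rule 3 (stop-cluster i-epenthesis): /d/ and /k/ form a stop–stop cluster, so [i] is inserted between them. /t/ and /g/ form a stop–stop cluster, so [i] is inserted between them. /joudkoatgaed/ → joudikoatigaed.
Rule 4 (final devoicing): /d/ is a voiced stop in word-final position, so it devoices to [t]. /joudikoatigaed/ → joudikoatigaet.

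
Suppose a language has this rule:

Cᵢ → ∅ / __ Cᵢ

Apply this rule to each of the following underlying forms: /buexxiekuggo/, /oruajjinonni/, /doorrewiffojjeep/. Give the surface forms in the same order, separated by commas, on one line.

buexiekugo, oruajinoni, doorewifojeep

/buexxiekuggo/: /xx/ is a geminate; the first /x/ deletes. /gg/ is a geminate; the first /g/ deletes. → [buexiekugo].
/oruajjinonni/: /jj/ is a geminate; the first /j/ deletes. /nn/ is a geminate; the first /n/ deletes. → [oruajinoni].
/doorrewiffojjeep/: /rr/ is a geminate; the first /r/ deletes. /ff/ is a geminate; the first /f/ deletes. /jj/ is a geminate; the first /j/ deletes. → [doorewifojeep].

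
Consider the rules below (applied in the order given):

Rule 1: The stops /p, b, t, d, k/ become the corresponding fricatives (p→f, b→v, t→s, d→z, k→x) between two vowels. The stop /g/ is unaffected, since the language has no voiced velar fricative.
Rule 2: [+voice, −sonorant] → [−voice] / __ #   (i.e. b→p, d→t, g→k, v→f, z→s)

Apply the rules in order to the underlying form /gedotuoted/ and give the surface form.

Rule 1 (intervocalic spirantization): /d/ is a stop between vowels /e/ and /o/, so it spirantizes to the fricative [z]. /t/ is a stop between vowels /o/ and /u/, so it spirantizes to the fricative [s]. /t/ is a stop between vowels /o/ and /e/, so it spirantizes to the fricative [s]. /gedotuoted/ → gezosuosed.
Rule 2 (final devoicing): /d/ is a voiced obstruent in word-final position, so it devoices to [t]. /gezosuosed/ → gezosuoset.

gezosuoset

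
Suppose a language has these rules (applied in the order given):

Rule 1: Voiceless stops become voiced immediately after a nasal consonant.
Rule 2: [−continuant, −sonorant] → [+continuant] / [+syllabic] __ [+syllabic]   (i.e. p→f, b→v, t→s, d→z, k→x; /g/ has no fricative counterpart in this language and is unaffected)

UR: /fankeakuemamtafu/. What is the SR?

Rule 1 (post-nasal voicing): /k/ is a voiceless stop immediately after the nasal /n/, so it voices to [g]. /t/ is a voiceless stop immediately after the nasal /m/, so it voices to [d]. /fankeakuemamtafu/ → fangeakuemamdafu.
Rule 2 (intervocalic spirantization): /k/ is a stop between vowels /a/ and /u/, so it spirantizes to the fricative [x]. /fangeakuemamdafu/ → fangeaxuemamdafu.

fangeaxuemamdafu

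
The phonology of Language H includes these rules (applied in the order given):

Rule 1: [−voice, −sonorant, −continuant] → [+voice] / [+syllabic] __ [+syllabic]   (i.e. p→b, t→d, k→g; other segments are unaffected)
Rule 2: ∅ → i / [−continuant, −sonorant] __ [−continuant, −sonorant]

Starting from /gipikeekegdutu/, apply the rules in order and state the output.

gibigeegegidudu

Rule 1 (intervocalic voicing): /p/ is a voiceless stop between vowels /i/ and /i/, so it voices to [b]. /k/ is a voiceless stop between vowels /i/ and /e/, so it voices to [g]. /k/ is a voiceless stop between vowels /e/ and /e/, so it voices to [g]. /t/ is a voiceless stop between vowels /u/ and /u/, so it voices to [d]. /gipikeekegdutu/ → gibigeegegdudu.
Rule 2 (stop-cluster i-epenthesis): /g/ and /d/ form a stop–stop cluster, so [i] is inserted between them. /gibigeegegdudu/ → gibigeegegidudu.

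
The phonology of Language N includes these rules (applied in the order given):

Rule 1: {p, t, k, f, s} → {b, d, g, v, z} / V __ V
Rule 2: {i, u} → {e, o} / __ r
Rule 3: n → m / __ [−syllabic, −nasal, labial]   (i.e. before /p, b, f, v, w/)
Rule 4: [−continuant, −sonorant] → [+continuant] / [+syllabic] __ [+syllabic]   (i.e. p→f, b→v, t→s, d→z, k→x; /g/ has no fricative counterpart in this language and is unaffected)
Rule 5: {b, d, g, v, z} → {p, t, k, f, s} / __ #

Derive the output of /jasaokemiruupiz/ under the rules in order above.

Rule 1 (intervocalic voicing): /s/ is a voiceless obstruent between vowels /a/ and /a/, so it voices to [z]. /k/ is a voiceless obstruent between vowels /o/ and /e/, so it voices to [g]. /p/ is a voiceless obstruent between vowels /u/ and /i/, so it voices to [b]. /jasaokemiruupiz/ → jazaogemiruubiz.
Rule 2 (pre-rhotic lowering): /i/ is a high vowel immediately before /r/, so it lowers to [e]. /jazaogemiruubiz/ → jazaogemeruubiz.
Rule 3 (nasal place assimilation): no segment meets the environment; /jazaogemeruubiz/ is unchanged.
Rule 4 (intervocalic spirantization): /b/ is a stop between vowels /u/ and /i/, so it spirantizes to the fricative [v]. /jazaogemeruubiz/ → jazaogemeruuviz.
Rule 5 (final devoicing): /z/ is a voiced obstruent in word-final position, so it devoices to [s]. /jazaogemeruuviz/ → jazaogemeruuvis.

jazaogemeruuvis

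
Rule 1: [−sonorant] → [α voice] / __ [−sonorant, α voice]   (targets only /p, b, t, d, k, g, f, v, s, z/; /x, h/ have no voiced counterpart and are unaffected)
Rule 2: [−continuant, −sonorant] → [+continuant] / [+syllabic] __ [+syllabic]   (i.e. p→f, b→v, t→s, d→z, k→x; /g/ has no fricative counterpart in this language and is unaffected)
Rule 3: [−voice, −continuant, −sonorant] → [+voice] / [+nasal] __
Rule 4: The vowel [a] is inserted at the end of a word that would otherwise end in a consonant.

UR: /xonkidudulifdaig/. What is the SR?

Rule 1 (regressive voicing assimilation): /f/ precedes the voiced obstruent /d/, so it voices to [v] by assimilation. /xonkidudulifdaig/ → xonkidudulivdaig.
Rule 2 (intervocalic spirantization): /d/ is a stop between vowels /i/ and /u/, so it spirantizes to the fricative [z]. /d/ is a stop between vowels /u/ and /u/, so it spirantizes to the fricative [z]. /xonkidudulivdaig/ → xonkizuzulivdaig.
Rule 3 (post-nasal voicing): /k/ is a voiceless stop immediately after the nasal /n/, so it voices to [g]. /xonkizuzulivdaig/ → xongizuzulivdaig.
Rule 4 (final a-epenthesis): the form ends in the consonant /g/, so [a] is inserted word-finally. /xongizuzulivdaig/ → xongizuzulivdaiga.

xongizuzulivdaiga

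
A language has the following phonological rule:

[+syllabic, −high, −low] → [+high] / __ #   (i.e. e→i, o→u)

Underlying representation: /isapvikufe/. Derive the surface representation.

/e/ is a mid vowel in word-final position, so it raises to [i].
Surface form: [isapvikufi].

isapvikufi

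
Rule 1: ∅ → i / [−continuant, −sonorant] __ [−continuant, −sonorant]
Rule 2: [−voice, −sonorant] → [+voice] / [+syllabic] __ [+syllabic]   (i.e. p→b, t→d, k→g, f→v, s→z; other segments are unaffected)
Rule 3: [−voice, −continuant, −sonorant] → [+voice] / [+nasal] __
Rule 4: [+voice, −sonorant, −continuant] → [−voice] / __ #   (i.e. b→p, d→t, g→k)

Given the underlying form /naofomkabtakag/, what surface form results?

naovomgabidagak

Rule 1 (stop-cluster i-epenthesis): /b/ and /t/ form a stop–stop cluster, so [i] is inserted between them. /naofomkabtakag/ → naofomkabitakag.
Rule 2 (intervocalic voicing): /f/ is a voiceless obstruent between vowels /o/ and /o/, so it voices to [v]. /t/ is a voiceless obstruent between vowels /i/ and /a/, so it voices to [d]. /k/ is a voiceless obstruent between vowels /a/ and /a/, so it voices to [g]. /naofomkabitakag/ → naovomkabidagag.
Rule 3 (post-nasal voicing): /k/ is a voiceless stop immediately after the nasal /m/, so it voices to [g]. /naovomkabidagag/ → naovomgabidagag.
Rule 4 (final devoicing): /g/ is a voiced stop in word-final position, so it devoices to [k]. /naovomgabidagag/ → naovomgabidagak.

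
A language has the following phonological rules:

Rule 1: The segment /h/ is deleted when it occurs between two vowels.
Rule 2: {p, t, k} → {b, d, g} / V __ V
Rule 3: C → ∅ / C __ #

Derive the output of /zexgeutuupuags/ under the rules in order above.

zexgeuduubuag

Rule 1 (intervocalic h-deletion): no segment meets the environment; /zexgeutuupuags/ is unchanged.
Rule 2 (intervocalic voicing): /t/ is a voiceless stop between vowels /u/ and /u/, so it voices to [d]. /p/ is a voiceless stop between vowels /u/ and /u/, so it voices to [b]. /zexgeutuupuags/ → zexgeuduubuags.
Rule 3 (final cluster simplification): /s/ is the second consonant of a word-final cluster /gs/, so it deletes. /zexgeuduubuags/ → zexgeuduubuag.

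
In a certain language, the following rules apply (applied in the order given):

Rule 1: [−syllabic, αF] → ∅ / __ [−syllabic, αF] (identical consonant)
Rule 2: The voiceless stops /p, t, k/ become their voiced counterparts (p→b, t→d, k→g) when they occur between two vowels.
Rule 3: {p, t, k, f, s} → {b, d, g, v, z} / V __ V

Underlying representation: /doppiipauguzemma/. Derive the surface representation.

dobiibauguzema

Rule 1 (degemination): /pp/ is a geminate; the first /p/ deletes. /mm/ is a geminate; the first /m/ deletes. /doppiipauguzemma/ → dopiipauguzema.
Rule 2 (intervocalic voicing): /p/ is a voiceless stop between vowels /o/ and /i/, so it voices to [b]. /p/ is a voiceless stop between vowels /i/ and /a/, so it voices to [b]. /dopiipauguzema/ → dobiibauguzema.
Rule 3 (intervocalic voicing): no segment meets the environment; /dobiibauguzema/ is unchanged.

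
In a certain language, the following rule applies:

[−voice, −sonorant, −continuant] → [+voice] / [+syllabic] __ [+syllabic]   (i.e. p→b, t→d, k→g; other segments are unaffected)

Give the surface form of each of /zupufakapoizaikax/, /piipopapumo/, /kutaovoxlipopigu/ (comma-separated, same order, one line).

/zupufakapoizaikax/: /p/ is a voiceless stop between vowels /u/ and /u/, so it voices to [b]. /k/ is a voiceless stop between vowels /a/ and /a/, so it voices to [g]. /p/ is a voiceless stop between vowels /a/ and /o/, so it voices to [b]. /k/ is a voiceless stop between vowels /i/ and /a/, so it voices to [g]. → [zubufagaboizaigax].
/piipopapumo/: /p/ is a voiceless stop between vowels /i/ and /o/, so it voices to [b]. /p/ is a voiceless stop between vowels /o/ and /a/, so it voices to [b]. /p/ is a voiceless stop between vowels /a/ and /u/, so it voices to [b]. → [piibobabumo].
/kutaovoxlipopigu/: /t/ is a voiceless stop between vowels /u/ and /a/, so it voices to [d]. /p/ is a voiceless stop between vowels /i/ and /o/, so it voices to [b]. /p/ is a voiceless stop between vowels /o/ and /i/, so it voices to [b]. → [kudaovoxlibobigu].

zubufagaboizaigax, piibobabumo, kudaovoxlibobigu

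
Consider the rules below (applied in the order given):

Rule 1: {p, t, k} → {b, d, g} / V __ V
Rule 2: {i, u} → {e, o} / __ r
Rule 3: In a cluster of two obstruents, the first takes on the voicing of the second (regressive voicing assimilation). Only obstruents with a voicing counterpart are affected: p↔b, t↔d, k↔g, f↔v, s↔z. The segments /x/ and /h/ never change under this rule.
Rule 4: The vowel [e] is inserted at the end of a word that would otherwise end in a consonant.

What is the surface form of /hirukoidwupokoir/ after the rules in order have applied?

herugoidwubogoere

Rule 1 (intervocalic voicing): /k/ is a voiceless stop between vowels /u/ and /o/, so it voices to [g]. /p/ is a voiceless stop between vowels /u/ and /o/, so it voices to [b]. /k/ is a voiceless stop between vowels /o/ and /o/, so it voices to [g]. /hirukoidwupokoir/ → hirugoidwubogoir.
Rule 2 (pre-rhotic lowering): /i/ is a high vowel immediately before /r/, so it lowers to [e]. /i/ is a high vowel immediately before /r/, so it lowers to [e]. /hirugoidwubogoir/ → herugoidwubogoer.
Rule 3 (regressive voicing assimilation): no segment meets the environment; /herugoidwubogoer/ is unchanged.
Rule 4 (final e-epenthesis): the form ends in the consonant /r/, so [e] is inserted word-finally. /herugoidwubogoer/ → herugoidwubogoere.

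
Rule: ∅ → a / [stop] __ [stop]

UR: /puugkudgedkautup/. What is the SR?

/g/ and /k/ form a stop–stop cluster, so [a] is inserted between them.
/d/ and /g/ form a stop–stop cluster, so [a] is inserted between them.
/d/ and /k/ form a stop–stop cluster, so [a] is inserted between them.
Surface form: [puugakudagedakautup].

puugakudagedakautup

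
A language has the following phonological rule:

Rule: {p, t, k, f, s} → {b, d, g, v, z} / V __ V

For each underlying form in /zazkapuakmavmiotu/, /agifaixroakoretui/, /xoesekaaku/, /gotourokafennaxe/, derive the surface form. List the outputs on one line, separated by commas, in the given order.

/zazkapuakmavmiotu/: /p/ is a voiceless obstruent between vowels /a/ and /u/, so it voices to [b]. /t/ is a voiceless obstruent between vowels /o/ and /u/, so it voices to [d]. → [zazkabuakmavmiodu].
/agifaixroakoretui/: /f/ is a voiceless obstruent between vowels /i/ and /a/, so it voices to [v]. /k/ is a voiceless obstruent between vowels /a/ and /o/, so it voices to [g]. /t/ is a voiceless obstruent between vowels /e/ and /u/, so it voices to [d]. → [agivaixroagoredui].
/xoesekaaku/: /s/ is a voiceless obstruent between vowels /e/ and /e/, so it voices to [z]. /k/ is a voiceless obstruent between vowels /e/ and /a/, so it voices to [g]. /k/ is a voiceless obstruent between vowels /a/ and /u/, so it voices to [g]. → [xoezegaagu].
/gotourokafennaxe/: /t/ is a voiceless obstruent between vowels /o/ and /o/, so it voices to [d]. /k/ is a voiceless obstruent between vowels /o/ and /a/, so it voices to [g]. /f/ is a voiceless obstruent between vowels /a/ and /e/, so it voices to [v]. → [godourogavennaxe].

zazkabuakmavmiodu, agivaixroagoredui, xoezegaagu, godourogavennaxe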